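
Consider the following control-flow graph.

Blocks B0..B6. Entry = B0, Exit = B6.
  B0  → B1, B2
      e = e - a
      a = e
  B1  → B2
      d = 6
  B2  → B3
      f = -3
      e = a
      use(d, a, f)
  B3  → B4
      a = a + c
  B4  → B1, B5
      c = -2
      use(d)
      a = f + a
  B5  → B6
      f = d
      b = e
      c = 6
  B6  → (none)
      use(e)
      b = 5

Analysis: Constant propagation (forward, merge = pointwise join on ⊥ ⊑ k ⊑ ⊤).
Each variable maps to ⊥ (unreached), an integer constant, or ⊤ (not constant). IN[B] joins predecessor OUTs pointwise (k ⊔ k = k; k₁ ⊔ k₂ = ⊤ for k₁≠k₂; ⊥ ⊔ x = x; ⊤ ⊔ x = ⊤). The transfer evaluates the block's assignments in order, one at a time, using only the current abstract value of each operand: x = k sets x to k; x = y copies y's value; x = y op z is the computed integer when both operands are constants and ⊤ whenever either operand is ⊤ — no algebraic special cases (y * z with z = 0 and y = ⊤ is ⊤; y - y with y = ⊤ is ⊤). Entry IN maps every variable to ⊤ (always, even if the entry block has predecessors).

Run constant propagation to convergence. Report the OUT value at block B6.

Fixpoint table:
  B0:  IN=(all ⊤)  OUT=(all ⊤)
  B1:  IN=(all ⊤)  OUT={d:6; rest ⊤}
  B2:  IN=(all ⊤)  OUT={f:-3; rest ⊤}
  B3:  IN={f:-3; rest ⊤}  OUT={f:-3; rest ⊤}
  B4:  IN={f:-3; rest ⊤}  OUT={c:-2, f:-3; rest ⊤}
  B5:  IN={c:-2, f:-3; rest ⊤}  OUT={c:6; rest ⊤}
  B6:  IN={c:6; rest ⊤}  OUT={b:5, c:6; rest ⊤}

Merge at B6: IN[B6] = OUT[B5] = {a: ⊤, b: ⊤, c: 6, d: ⊤, e: ⊤, f: ⊤}
Applying B6's transfer function to that IN value gives OUT[B6] (row B6 above).

Answer: {a: ⊤, b: 5, c: 6, d: ⊤, e: ⊤, f: ⊤}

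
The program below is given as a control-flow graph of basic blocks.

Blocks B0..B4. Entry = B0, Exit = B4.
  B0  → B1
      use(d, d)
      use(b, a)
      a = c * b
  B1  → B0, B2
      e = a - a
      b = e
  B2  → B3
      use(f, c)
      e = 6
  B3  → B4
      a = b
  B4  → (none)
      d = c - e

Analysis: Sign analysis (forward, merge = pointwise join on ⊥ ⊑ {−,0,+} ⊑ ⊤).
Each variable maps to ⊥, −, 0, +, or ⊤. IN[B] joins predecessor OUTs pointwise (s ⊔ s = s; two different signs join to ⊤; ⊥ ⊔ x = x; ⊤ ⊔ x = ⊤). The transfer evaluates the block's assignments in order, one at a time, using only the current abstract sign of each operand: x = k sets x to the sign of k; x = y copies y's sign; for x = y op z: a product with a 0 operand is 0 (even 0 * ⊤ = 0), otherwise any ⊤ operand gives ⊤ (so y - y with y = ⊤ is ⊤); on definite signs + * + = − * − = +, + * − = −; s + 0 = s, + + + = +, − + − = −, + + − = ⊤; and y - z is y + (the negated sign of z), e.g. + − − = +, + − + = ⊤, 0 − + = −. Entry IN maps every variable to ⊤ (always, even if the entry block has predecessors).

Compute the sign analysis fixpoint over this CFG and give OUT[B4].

Answer: {a: ⊤, b: ⊤, c: ⊤, d: ⊤, e: +, f: ⊤}

Trace:
Fixpoint table:
  B0:   IN=(all ⊤)   OUT=(all ⊤)
  B1:   IN=(all ⊤)   OUT=(all ⊤)
  B2:   IN=(all ⊤)   OUT={e:+; rest ⊤}
  B3:   IN={e:+; rest ⊤}   OUT={e:+; rest ⊤}
  B4:   IN={e:+; rest ⊤}   OUT={e:+; rest ⊤}

Merge at B4: IN[B4] = OUT[B3] = {a: ⊤, b: ⊤, c: ⊤, d: ⊤, e: +, f: ⊤}
Applying B4's transfer function to that IN value gives OUT[B4] (row B4 above).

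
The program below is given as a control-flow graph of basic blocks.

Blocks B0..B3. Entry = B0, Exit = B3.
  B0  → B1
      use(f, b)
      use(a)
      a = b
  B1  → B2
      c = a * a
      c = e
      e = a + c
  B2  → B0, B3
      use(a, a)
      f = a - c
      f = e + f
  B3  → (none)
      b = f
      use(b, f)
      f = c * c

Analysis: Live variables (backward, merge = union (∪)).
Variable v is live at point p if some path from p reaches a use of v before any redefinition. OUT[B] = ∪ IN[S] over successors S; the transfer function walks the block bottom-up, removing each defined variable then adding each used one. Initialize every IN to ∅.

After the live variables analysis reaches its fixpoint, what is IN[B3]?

Per-block solution:
  B0:   IN={a, b, e, f}   OUT={a, b, e}
  B1:   IN={a, b, e}   OUT={a, b, c, e}
  B2:   IN={a, b, c, e}   OUT={a, b, c, e, f}
  B3:   IN={c, f}   OUT={}

B3 is the boundary node: OUT[B3] = {}
Applying B3's transfer function to that OUT value gives IN[B3] (row B3 above).

Answer: {c, f}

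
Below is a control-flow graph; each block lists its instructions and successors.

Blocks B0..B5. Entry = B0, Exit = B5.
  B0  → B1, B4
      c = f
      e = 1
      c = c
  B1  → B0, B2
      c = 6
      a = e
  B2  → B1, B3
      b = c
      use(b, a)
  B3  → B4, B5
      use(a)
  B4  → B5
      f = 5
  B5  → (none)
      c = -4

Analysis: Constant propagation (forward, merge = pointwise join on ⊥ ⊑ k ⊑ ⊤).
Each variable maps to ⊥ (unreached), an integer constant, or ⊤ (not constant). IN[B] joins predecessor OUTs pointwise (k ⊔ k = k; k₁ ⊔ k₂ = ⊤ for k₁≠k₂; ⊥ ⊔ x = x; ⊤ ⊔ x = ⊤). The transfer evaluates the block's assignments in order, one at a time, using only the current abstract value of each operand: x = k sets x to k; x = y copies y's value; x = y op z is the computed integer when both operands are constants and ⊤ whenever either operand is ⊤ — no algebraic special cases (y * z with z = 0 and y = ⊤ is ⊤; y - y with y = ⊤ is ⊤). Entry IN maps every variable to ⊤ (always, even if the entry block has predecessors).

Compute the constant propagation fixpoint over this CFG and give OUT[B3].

Answer: {a: 1, b: 6, c: 6, d: ⊤, e: 1, f: ⊤}

Derivation:
Converged values:
  B0:  IN=(all ⊤)  OUT={e:1; rest ⊤}
  B1:  IN={e:1; rest ⊤}  OUT={a:1, c:6, e:1; rest ⊤}
  B2:  IN={a:1, c:6, e:1; rest ⊤}  OUT={a:1, b:6, c:6, e:1; rest ⊤}
  B3:  IN={a:1, b:6, c:6, e:1; rest ⊤}  OUT={a:1, b:6, c:6, e:1; rest ⊤}
  B4:  IN={e:1; rest ⊤}  OUT={e:1, f:5; rest ⊤}
  B5:  IN={e:1; rest ⊤}  OUT={c:-4, e:1; rest ⊤}

Merge at B3: IN[B3] = OUT[B2] = {a: 1, b: 6, c: 6, d: ⊤, e: 1, f: ⊤}
Applying B3's transfer function to that IN value gives OUT[B3] (row B3 above).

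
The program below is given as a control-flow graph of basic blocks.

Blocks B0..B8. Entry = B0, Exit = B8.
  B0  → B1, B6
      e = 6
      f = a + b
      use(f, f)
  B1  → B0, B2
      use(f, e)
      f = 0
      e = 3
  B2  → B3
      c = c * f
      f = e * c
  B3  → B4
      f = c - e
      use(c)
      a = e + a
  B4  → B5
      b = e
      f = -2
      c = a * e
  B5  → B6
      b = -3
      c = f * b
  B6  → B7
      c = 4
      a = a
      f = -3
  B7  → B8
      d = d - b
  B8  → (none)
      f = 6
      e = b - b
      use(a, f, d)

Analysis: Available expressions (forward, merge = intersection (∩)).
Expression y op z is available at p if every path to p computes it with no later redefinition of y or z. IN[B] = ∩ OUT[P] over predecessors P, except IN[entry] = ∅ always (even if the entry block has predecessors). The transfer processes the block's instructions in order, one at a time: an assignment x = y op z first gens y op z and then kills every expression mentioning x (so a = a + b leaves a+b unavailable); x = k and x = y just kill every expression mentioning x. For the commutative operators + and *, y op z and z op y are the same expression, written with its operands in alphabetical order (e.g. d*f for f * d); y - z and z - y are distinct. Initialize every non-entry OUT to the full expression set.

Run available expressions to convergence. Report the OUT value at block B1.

Answer: {a+b}

Derivation:
Fixpoint table:
  B0:   IN={}   OUT={a+b}
  B1:   IN={a+b}   OUT={a+b}
  B2:   IN={a+b}   OUT={a+b, c*e}
  B3:   IN={a+b, c*e}   OUT={c*e, c-e}
  B4:   IN={c*e, c-e}   OUT={a*e}
  B5:   IN={a*e}   OUT={a*e, b*f}
  B6:   IN={}   OUT={}
  B7:   IN={}   OUT={}
  B8:   IN={}   OUT={b-b}

Merge at B1: IN[B1] = OUT[B0] = {a+b}
Applying B1's transfer function to that IN value gives OUT[B1] (row B1 above).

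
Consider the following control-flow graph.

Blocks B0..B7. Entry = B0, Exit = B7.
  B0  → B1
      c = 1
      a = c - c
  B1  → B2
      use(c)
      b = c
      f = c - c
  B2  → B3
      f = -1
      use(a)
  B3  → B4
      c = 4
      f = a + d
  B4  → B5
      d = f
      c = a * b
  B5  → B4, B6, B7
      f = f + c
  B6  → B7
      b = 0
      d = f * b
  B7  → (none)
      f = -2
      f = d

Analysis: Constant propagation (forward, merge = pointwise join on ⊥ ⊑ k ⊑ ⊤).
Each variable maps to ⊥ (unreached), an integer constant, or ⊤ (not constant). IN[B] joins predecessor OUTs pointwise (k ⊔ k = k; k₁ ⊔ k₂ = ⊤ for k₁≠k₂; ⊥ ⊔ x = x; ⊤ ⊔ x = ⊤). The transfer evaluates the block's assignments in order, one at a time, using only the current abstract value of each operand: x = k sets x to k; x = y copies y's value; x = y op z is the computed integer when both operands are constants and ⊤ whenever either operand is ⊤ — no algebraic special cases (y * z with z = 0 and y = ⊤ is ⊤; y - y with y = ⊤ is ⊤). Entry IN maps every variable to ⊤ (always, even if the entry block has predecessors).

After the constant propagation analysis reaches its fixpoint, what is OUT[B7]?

Answer: {a: 0, b: ⊤, c: 0, d: ⊤, e: ⊤, f: ⊤}

Derivation:
Fixpoint table:
  B0:  IN=(all ⊤)  OUT={a:0, c:1; rest ⊤}
  B1:  IN={a:0, c:1; rest ⊤}  OUT={a:0, b:1, c:1, f:0; rest ⊤}
  B2:  IN={a:0, b:1, c:1, f:0; rest ⊤}  OUT={a:0, b:1, c:1, f:-1; rest ⊤}
  B3:  IN={a:0, b:1, c:1, f:-1; rest ⊤}  OUT={a:0, b:1, c:4; rest ⊤}
  B4:  IN={a:0, b:1; rest ⊤}  OUT={a:0, b:1, c:0; rest ⊤}
  B5:  IN={a:0, b:1, c:0; rest ⊤}  OUT={a:0, b:1, c:0; rest ⊤}
  B6:  IN={a:0, b:1, c:0; rest ⊤}  OUT={a:0, b:0, c:0; rest ⊤}
  B7:  IN={a:0, c:0; rest ⊤}  OUT={a:0, c:0; rest ⊤}

Merge at B7: IN[B7] = OUT[B5] ⊔ OUT[B6] = {a: 0, b: ⊤, c: 0, d: ⊤, e: ⊤, f: ⊤}
Applying B7's transfer function to that IN value gives OUT[B7] (row B7 above).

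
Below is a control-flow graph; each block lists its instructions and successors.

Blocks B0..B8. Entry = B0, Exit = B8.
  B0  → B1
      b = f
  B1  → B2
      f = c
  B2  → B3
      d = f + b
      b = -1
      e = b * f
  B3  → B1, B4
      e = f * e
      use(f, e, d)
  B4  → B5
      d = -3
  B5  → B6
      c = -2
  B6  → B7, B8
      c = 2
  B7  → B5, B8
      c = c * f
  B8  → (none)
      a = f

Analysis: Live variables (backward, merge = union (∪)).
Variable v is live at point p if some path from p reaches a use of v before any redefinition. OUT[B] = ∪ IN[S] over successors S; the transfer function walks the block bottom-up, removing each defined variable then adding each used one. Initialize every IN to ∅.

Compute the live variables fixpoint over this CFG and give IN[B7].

Answer: {c, f}

Derivation:
Per-block solution:
  B0: | IN={c, f} | OUT={b, c}
  B1: | IN={b, c} | OUT={b, c, f}
  B2: | IN={b, c, f} | OUT={b, c, d, e, f}
  B3: | IN={b, c, d, e, f} | OUT={b, c, f}
  B4: | IN={f} | OUT={f}
  B5: | IN={f} | OUT={f}
  B6: | IN={f} | OUT={c, f}
  B7: | IN={c, f} | OUT={f}
  B8: | IN={f} | OUT={}

Merge at B7: OUT[B7] = IN[B5] ⊔ IN[B8] = {f}
Applying B7's transfer function to that OUT value gives IN[B7] (row B7 above).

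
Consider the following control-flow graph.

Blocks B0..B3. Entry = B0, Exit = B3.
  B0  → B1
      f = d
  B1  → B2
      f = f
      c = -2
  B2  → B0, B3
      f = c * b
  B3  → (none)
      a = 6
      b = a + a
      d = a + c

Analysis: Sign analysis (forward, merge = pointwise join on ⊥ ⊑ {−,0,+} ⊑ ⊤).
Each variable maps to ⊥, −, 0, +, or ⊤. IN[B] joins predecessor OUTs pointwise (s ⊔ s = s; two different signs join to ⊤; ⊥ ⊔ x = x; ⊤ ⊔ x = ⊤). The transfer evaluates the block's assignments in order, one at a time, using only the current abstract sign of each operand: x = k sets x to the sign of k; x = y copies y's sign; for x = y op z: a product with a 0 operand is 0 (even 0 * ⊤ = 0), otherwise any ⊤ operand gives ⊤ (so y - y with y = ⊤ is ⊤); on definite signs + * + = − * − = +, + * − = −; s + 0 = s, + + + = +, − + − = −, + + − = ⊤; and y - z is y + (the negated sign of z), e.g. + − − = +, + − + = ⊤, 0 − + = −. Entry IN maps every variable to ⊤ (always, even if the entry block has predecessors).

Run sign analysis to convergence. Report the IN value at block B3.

Answer: {a: ⊤, b: ⊤, c: -, d: ⊤, e: ⊤, f: ⊤}

Derivation:
Converged values:
  B0:  IN=(all ⊤)  OUT=(all ⊤)
  B1:  IN=(all ⊤)  OUT={c:-; rest ⊤}
  B2:  IN={c:-; rest ⊤}  OUT={c:-; rest ⊤}
  B3:  IN={c:-; rest ⊤}  OUT={a:+, b:+, c:-; rest ⊤}

Merge at B3: IN[B3] = OUT[B2] = {a: ⊤, b: ⊤, c: -, d: ⊤, e: ⊤, f: ⊤}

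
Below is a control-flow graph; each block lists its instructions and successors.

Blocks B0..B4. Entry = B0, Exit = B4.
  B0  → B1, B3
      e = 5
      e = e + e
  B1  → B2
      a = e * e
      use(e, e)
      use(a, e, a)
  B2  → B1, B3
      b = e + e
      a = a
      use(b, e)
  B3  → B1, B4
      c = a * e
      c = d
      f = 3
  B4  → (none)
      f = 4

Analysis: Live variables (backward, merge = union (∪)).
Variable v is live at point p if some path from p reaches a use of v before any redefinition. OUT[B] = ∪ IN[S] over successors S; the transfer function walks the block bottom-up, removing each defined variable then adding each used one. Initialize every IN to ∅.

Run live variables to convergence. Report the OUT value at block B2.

Converged values:
  B0:  IN={a, d}  OUT={a, d, e}
  B1:  IN={d, e}  OUT={a, d, e}
  B2:  IN={a, d, e}  OUT={a, d, e}
  B3:  IN={a, d, e}  OUT={d, e}
  B4:  IN={}  OUT={}

Merge at B2: OUT[B2] = IN[B1] ⊔ IN[B3] = {a, d, e}

Answer: {a, d, e}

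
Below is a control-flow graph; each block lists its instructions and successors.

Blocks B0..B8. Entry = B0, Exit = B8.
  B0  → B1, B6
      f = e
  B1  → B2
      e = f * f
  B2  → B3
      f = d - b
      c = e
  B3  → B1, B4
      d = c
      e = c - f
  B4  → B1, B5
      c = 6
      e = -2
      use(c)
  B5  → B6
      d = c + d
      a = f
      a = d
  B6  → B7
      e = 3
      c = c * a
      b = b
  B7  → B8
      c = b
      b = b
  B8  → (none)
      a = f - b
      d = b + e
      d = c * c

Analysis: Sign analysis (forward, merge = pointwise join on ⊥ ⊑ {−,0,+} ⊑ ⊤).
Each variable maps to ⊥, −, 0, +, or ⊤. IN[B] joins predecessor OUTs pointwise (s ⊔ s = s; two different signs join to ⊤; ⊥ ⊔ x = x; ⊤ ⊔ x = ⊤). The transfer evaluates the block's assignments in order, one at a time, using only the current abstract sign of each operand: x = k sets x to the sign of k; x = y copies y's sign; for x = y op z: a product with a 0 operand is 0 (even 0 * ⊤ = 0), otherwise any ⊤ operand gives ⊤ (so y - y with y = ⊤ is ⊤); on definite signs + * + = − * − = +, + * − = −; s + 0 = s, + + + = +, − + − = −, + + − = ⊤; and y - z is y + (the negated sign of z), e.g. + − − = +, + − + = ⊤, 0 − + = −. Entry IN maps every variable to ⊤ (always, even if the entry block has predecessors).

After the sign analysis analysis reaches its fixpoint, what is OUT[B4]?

Converged values:
  B0:  IN=(all ⊤)  OUT=(all ⊤)
  B1:  IN=(all ⊤)  OUT=(all ⊤)
  B2:  IN=(all ⊤)  OUT=(all ⊤)
  B3:  IN=(all ⊤)  OUT=(all ⊤)
  B4:  IN=(all ⊤)  OUT={c:+, e:-; rest ⊤}
  B5:  IN={c:+, e:-; rest ⊤}  OUT={c:+, e:-; rest ⊤}
  B6:  IN=(all ⊤)  OUT={e:+; rest ⊤}
  B7:  IN={e:+; rest ⊤}  OUT={e:+; rest ⊤}
  B8:  IN={e:+; rest ⊤}  OUT={e:+; rest ⊤}

Merge at B4: IN[B4] = OUT[B3] = {a: ⊤, b: ⊤, c: ⊤, d: ⊤, e: ⊤, f: ⊤}
Applying B4's transfer function to that IN value gives OUT[B4] (row B4 above).

Answer: {a: ⊤, b: ⊤, c: +, d: ⊤, e: -, f: ⊤}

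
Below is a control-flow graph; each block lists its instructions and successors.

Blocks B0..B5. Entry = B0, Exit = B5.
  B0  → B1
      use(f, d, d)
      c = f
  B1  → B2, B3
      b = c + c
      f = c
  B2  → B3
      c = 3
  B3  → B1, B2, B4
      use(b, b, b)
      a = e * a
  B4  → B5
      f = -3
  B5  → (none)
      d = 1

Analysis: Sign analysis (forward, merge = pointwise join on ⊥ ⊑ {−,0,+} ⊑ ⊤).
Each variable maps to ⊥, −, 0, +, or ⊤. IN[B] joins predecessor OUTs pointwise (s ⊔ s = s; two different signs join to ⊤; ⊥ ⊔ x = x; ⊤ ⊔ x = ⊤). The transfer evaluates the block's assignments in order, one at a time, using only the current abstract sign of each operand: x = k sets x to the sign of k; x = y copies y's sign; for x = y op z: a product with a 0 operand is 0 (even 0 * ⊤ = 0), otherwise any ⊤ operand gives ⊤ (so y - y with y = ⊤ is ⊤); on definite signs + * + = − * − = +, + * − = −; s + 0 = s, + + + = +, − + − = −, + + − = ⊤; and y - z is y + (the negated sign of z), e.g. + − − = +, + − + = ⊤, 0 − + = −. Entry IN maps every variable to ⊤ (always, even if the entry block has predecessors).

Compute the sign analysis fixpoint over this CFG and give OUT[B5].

Answer: {a: ⊤, b: ⊤, c: ⊤, d: +, e: ⊤, f: -}

Derivation:
Per-block solution:
  B0:  IN=(all ⊤)  OUT=(all ⊤)
  B1:  IN=(all ⊤)  OUT=(all ⊤)
  B2:  IN=(all ⊤)  OUT={c:+; rest ⊤}
  B3:  IN=(all ⊤)  OUT=(all ⊤)
  B4:  IN=(all ⊤)  OUT={f:-; rest ⊤}
  B5:  IN={f:-; rest ⊤}  OUT={d:+, f:-; rest ⊤}

Merge at B5: IN[B5] = OUT[B4] = {a: ⊤, b: ⊤, c: ⊤, d: ⊤, e: ⊤, f: -}
Applying B5's transfer function to that IN value gives OUT[B5] (row B5 above).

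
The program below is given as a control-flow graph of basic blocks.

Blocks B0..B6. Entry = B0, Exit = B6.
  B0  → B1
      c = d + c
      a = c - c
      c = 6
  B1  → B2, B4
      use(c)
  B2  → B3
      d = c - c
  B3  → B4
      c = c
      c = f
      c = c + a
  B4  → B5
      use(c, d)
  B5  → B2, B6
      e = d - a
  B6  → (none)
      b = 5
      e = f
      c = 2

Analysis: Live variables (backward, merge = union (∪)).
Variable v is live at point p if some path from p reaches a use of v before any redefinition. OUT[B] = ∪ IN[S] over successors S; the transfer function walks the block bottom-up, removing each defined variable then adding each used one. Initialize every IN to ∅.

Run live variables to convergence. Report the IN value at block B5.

Per-block solution:
  B0:  IN={c, d, f}  OUT={a, c, d, f}
  B1:  IN={a, c, d, f}  OUT={a, c, d, f}
  B2:  IN={a, c, f}  OUT={a, c, d, f}
  B3:  IN={a, c, d, f}  OUT={a, c, d, f}
  B4:  IN={a, c, d, f}  OUT={a, c, d, f}
  B5:  IN={a, c, d, f}  OUT={a, c, f}
  B6:  IN={f}  OUT={}

Merge at B5: OUT[B5] = IN[B2] ⊔ IN[B6] = {a, c, f}
Applying B5's transfer function to that OUT value gives IN[B5] (row B5 above).

Answer: {a, c, d, f}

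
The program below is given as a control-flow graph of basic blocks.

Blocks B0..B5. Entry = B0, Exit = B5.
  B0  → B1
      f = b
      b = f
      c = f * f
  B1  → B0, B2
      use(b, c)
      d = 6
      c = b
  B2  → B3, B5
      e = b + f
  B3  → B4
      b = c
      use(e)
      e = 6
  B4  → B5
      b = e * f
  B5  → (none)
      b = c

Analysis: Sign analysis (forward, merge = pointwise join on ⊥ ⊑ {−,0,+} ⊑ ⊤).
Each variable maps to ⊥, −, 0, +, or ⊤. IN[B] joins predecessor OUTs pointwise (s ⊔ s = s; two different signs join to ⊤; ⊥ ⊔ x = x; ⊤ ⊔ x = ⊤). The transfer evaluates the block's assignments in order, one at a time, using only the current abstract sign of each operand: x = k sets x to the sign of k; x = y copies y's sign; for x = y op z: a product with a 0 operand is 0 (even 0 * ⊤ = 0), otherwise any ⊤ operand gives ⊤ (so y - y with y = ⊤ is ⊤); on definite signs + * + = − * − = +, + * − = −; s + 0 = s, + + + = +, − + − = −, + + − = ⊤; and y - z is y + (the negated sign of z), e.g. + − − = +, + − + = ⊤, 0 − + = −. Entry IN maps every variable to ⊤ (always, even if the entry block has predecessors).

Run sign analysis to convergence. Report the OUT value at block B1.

Fixpoint table:
  B0: | IN=(all ⊤) | OUT=(all ⊤)
  B1: | IN=(all ⊤) | OUT={d:+; rest ⊤}
  B2: | IN={d:+; rest ⊤} | OUT={d:+; rest ⊤}
  B3: | IN={d:+; rest ⊤} | OUT={d:+, e:+; rest ⊤}
  B4: | IN={d:+, e:+; rest ⊤} | OUT={d:+, e:+; rest ⊤}
  B5: | IN={d:+; rest ⊤} | OUT={d:+; rest ⊤}

Merge at B1: IN[B1] = OUT[B0] = {a: ⊤, b: ⊤, c: ⊤, d: ⊤, e: ⊤, f: ⊤}
Applying B1's transfer function to that IN value gives OUT[B1] (row B1 above).

Answer: {a: ⊤, b: ⊤, c: ⊤, d: +, e: ⊤, f: ⊤}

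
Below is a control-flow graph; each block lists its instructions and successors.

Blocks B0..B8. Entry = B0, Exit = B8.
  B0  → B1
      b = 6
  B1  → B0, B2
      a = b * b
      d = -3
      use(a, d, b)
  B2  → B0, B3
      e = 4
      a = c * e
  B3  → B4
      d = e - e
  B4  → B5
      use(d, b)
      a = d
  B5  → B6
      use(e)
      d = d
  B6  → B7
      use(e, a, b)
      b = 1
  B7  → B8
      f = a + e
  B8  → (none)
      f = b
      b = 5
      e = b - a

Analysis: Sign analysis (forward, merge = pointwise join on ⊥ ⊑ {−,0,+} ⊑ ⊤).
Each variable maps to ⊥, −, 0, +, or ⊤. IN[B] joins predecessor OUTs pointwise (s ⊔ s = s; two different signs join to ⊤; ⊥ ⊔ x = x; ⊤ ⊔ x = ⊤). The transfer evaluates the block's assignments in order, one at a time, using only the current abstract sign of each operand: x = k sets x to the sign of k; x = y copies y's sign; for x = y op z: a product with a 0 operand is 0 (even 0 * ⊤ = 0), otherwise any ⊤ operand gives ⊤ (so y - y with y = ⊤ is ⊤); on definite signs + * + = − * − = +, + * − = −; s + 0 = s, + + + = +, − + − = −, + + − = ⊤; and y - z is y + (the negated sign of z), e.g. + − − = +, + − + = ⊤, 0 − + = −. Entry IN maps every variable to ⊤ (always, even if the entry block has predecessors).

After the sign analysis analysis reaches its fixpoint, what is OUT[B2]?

Converged values:
  B0:   IN=(all ⊤)   OUT={b:+; rest ⊤}
  B1:   IN={b:+; rest ⊤}   OUT={a:+, b:+, d:-; rest ⊤}
  B2:   IN={a:+, b:+, d:-; rest ⊤}   OUT={b:+, d:-, e:+; rest ⊤}
  B3:   IN={b:+, d:-, e:+; rest ⊤}   OUT={b:+, e:+; rest ⊤}
  B4:   IN={b:+, e:+; rest ⊤}   OUT={b:+, e:+; rest ⊤}
  B5:   IN={b:+, e:+; rest ⊤}   OUT={b:+, e:+; rest ⊤}
  B6:   IN={b:+, e:+; rest ⊤}   OUT={b:+, e:+; rest ⊤}
  B7:   IN={b:+, e:+; rest ⊤}   OUT={b:+, e:+; rest ⊤}
  B8:   IN={b:+, e:+; rest ⊤}   OUT={b:+, f:+; rest ⊤}

Merge at B2: IN[B2] = OUT[B1] = {a: +, b: +, c: ⊤, d: -, e: ⊤, f: ⊤}
Applying B2's transfer function to that IN value gives OUT[B2] (row B2 above).

Answer: {a: ⊤, b: +, c: ⊤, d: -, e: +, f: ⊤}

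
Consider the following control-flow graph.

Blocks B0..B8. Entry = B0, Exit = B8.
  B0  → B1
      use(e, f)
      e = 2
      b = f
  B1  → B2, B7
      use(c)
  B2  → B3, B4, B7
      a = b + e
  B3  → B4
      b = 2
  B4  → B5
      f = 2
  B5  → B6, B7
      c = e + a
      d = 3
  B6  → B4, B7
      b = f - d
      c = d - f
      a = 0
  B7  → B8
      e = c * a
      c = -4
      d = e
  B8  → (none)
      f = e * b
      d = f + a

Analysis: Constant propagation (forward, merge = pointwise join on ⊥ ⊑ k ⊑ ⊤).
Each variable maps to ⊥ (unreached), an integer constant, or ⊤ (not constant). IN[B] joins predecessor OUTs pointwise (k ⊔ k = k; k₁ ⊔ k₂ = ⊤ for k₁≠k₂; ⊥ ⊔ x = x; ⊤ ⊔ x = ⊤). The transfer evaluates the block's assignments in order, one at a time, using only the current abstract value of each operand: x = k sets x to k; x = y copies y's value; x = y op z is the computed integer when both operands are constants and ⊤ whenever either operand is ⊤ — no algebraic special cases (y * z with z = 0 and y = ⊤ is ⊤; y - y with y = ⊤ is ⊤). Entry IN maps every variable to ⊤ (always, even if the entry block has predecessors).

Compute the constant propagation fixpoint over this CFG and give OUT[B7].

Answer: {a: ⊤, b: ⊤, c: -4, d: ⊤, e: ⊤, f: ⊤}

Derivation:
Per-block solution:
  B0:   IN=(all ⊤)   OUT={e:2; rest ⊤}
  B1:   IN={e:2; rest ⊤}   OUT={e:2; rest ⊤}
  B2:   IN={e:2; rest ⊤}   OUT={e:2; rest ⊤}
  B3:   IN={e:2; rest ⊤}   OUT={b:2, e:2; rest ⊤}
  B4:   IN={e:2; rest ⊤}   OUT={e:2, f:2; rest ⊤}
  B5:   IN={e:2, f:2; rest ⊤}   OUT={d:3, e:2, f:2; rest ⊤}
  B6:   IN={d:3, e:2, f:2; rest ⊤}   OUT={a:0, b:-1, c:1, d:3, e:2, f:2; rest ⊤}
  B7:   IN={e:2; rest ⊤}   OUT={c:-4; rest ⊤}
  B8:   IN={c:-4; rest ⊤}   OUT={c:-4; rest ⊤}

Merge at B7: IN[B7] = OUT[B1] ⊔ OUT[B2] ⊔ OUT[B5] ⊔ OUT[B6] = {a: ⊤, b: ⊤, c: ⊤, d: ⊤, e: 2, f: ⊤}
Applying B7's transfer function to that IN value gives OUT[B7] (row B7 above).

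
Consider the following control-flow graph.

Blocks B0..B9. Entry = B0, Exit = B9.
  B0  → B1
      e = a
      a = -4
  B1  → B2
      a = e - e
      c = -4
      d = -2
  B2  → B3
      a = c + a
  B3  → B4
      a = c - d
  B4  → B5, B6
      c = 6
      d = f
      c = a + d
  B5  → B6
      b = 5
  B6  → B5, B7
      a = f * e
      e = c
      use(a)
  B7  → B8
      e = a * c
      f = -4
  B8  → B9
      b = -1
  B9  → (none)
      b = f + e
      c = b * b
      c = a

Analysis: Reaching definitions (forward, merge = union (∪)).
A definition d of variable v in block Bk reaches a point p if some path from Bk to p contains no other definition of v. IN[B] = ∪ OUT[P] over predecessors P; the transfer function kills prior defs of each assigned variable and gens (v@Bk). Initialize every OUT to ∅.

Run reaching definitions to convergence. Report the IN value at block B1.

Answer: {a@B0, e@B0}

Working:
Fixpoint table:
  B0:   IN={}   OUT={a@B0, e@B0}
  B1:   IN={a@B0, e@B0}   OUT={a@B1, c@B1, d@B1, e@B0}
  B2:   IN={a@B1, c@B1, d@B1, e@B0}   OUT={a@B2, c@B1, d@B1, e@B0}
  B3:   IN={a@B2, c@B1, d@B1, e@B0}   OUT={a@B3, c@B1, d@B1, e@B0}
  B4:   IN={a@B3, c@B1, d@B1, e@B0}   OUT={a@B3, c@B4, d@B4, e@B0}
  B5:   IN={a@B3, a@B6, b@B5, c@B4, d@B4, e@B0, e@B6}   OUT={a@B3, a@B6, b@B5, c@B4, d@B4, e@B0, e@B6}
  B6:   IN={a@B3, a@B6, b@B5, c@B4, d@B4, e@B0, e@B6}   OUT={a@B6, b@B5, c@B4, d@B4, e@B6}
  B7:   IN={a@B6, b@B5, c@B4, d@B4, e@B6}   OUT={a@B6, b@B5, c@B4, d@B4, e@B7, f@B7}
  B8:   IN={a@B6, b@B5, c@B4, d@B4, e@B7, f@B7}   OUT={a@B6, b@B8, c@B4, d@B4, e@B7, f@B7}
  B9:   IN={a@B6, b@B8, c@B4, d@B4, e@B7, f@B7}   OUT={a@B6, b@B9, c@B9, d@B4, e@B7, f@B7}

Merge at B1: IN[B1] = OUT[B0] = {a@B0, e@B0}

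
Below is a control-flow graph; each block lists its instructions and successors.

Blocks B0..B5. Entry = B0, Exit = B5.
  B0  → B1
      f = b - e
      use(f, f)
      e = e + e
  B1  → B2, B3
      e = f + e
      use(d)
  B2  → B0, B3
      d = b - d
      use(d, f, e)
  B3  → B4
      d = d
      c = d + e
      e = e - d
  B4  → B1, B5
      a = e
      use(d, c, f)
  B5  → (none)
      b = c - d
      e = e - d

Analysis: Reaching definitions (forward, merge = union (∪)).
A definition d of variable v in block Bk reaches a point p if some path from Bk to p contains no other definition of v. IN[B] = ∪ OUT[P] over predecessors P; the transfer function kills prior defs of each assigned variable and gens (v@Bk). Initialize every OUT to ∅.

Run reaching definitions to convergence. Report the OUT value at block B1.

Converged values:
  B0:   IN={a@B4, c@B3, d@B2, e@B1, f@B0}   OUT={a@B4, c@B3, d@B2, e@B0, f@B0}
  B1:   IN={a@B4, c@B3, d@B2, d@B3, e@B0, e@B3, f@B0}   OUT={a@B4, c@B3, d@B2, d@B3, e@B1, f@B0}
  B2:   IN={a@B4, c@B3, d@B2, d@B3, e@B1, f@B0}   OUT={a@B4, c@B3, d@B2, e@B1, f@B0}
  B3:   IN={a@B4, c@B3, d@B2, d@B3, e@B1, f@B0}   OUT={a@B4, c@B3, d@B3, e@B3, f@B0}
  B4:   IN={a@B4, c@B3, d@B3, e@B3, f@B0}   OUT={a@B4, c@B3, d@B3, e@B3, f@B0}
  B5:   IN={a@B4, c@B3, d@B3, e@B3, f@B0}   OUT={a@B4, b@B5, c@B3, d@B3, e@B5, f@B0}

Merge at B1: IN[B1] = OUT[B0] ⊔ OUT[B4] = {a@B4, c@B3, d@B2, d@B3, e@B0, e@B3, f@B0}
Applying B1's transfer function to that IN value gives OUT[B1] (row B1 above).

Answer: {a@B4, c@B3, d@B2, d@B3, e@B1, f@B0}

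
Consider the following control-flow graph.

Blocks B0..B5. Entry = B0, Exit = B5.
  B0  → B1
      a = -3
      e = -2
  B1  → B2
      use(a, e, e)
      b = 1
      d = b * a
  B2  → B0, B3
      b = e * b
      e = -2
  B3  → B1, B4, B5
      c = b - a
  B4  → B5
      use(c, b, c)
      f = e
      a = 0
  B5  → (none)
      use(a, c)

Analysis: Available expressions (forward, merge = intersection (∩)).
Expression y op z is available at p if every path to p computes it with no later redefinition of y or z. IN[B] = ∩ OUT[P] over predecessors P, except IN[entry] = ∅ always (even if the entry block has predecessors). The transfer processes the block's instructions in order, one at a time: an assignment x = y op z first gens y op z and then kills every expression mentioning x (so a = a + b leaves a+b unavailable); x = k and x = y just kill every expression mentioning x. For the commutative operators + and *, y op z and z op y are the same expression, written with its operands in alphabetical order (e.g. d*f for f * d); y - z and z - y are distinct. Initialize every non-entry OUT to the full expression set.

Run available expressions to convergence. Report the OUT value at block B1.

Answer: {a*b}

Working:
Converged values:
  B0:  IN={}  OUT={}
  B1:  IN={}  OUT={a*b}
  B2:  IN={a*b}  OUT={}
  B3:  IN={}  OUT={b-a}
  B4:  IN={b-a}  OUT={}
  B5:  IN={}  OUT={}

Merge at B1: IN[B1] = OUT[B0] ∩ OUT[B3] = {}
Applying B1's transfer function to that IN value gives OUT[B1] (row B1 above).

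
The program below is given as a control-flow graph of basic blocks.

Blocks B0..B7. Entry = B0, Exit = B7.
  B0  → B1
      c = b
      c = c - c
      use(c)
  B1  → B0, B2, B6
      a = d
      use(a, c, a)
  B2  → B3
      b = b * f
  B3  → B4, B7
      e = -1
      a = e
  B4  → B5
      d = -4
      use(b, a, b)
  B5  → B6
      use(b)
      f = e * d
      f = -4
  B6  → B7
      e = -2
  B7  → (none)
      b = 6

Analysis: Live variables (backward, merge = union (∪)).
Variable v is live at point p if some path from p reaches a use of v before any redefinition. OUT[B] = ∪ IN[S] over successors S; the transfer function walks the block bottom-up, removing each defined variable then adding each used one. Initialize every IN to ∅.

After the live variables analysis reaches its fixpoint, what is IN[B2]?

Answer: {b, f}

Derivation:
Converged values:
  B0:   IN={b, d, f}   OUT={b, c, d, f}
  B1:   IN={b, c, d, f}   OUT={b, d, f}
  B2:   IN={b, f}   OUT={b}
  B3:   IN={b}   OUT={a, b, e}
  B4:   IN={a, b, e}   OUT={b, d, e}
  B5:   IN={b, d, e}   OUT={}
  B6:   IN={}   OUT={}
  B7:   IN={}   OUT={}

Merge at B2: OUT[B2] = IN[B3] = {b}
Applying B2's transfer function to that OUT value gives IN[B2] (row B2 above).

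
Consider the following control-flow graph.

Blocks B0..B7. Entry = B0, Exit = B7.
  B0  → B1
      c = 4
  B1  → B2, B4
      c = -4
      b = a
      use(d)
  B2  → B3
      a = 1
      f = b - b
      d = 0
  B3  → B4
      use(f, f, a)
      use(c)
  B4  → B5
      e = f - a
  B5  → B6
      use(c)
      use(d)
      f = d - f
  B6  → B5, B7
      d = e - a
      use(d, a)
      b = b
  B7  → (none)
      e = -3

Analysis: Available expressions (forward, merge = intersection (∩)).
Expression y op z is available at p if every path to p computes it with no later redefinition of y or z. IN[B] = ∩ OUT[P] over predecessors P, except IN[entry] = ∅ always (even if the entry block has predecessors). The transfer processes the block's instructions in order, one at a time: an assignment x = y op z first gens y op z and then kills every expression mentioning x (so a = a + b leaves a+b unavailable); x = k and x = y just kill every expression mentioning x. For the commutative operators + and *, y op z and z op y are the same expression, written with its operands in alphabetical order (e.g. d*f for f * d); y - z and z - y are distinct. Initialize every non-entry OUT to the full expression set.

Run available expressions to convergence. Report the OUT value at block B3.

Answer: {b-b}

Working:
Per-block solution:
  B0:   IN={}   OUT={}
  B1:   IN={}   OUT={}
  B2:   IN={}   OUT={b-b}
  B3:   IN={b-b}   OUT={b-b}
  B4:   IN={}   OUT={f-a}
  B5:   IN={}   OUT={}
  B6:   IN={}   OUT={e-a}
  B7:   IN={e-a}   OUT={}

Merge at B3: IN[B3] = OUT[B2] = {b-b}
Applying B3's transfer function to that IN value gives OUT[B3] (row B3 above).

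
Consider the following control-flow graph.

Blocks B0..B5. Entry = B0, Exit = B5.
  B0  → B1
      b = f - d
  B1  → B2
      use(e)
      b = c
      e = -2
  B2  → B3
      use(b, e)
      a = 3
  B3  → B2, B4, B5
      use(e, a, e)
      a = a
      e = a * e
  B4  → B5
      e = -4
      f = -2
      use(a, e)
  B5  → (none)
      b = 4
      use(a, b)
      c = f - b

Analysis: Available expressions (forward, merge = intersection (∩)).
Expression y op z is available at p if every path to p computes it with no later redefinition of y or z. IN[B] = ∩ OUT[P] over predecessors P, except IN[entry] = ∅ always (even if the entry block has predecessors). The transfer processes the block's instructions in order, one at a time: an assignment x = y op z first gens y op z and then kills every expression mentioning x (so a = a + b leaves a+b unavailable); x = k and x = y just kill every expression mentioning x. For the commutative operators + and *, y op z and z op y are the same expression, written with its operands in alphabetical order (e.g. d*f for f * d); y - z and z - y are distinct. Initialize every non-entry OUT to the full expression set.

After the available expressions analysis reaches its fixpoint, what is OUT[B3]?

Answer: {f-d}

Trace:
Converged values:
  B0:  IN={}  OUT={f-d}
  B1:  IN={f-d}  OUT={f-d}
  B2:  IN={f-d}  OUT={f-d}
  B3:  IN={f-d}  OUT={f-d}
  B4:  IN={f-d}  OUT={}
  B5:  IN={}  OUT={f-b}

Merge at B3: IN[B3] = OUT[B2] = {f-d}
Applying B3's transfer function to that IN value gives OUT[B3] (row B3 above).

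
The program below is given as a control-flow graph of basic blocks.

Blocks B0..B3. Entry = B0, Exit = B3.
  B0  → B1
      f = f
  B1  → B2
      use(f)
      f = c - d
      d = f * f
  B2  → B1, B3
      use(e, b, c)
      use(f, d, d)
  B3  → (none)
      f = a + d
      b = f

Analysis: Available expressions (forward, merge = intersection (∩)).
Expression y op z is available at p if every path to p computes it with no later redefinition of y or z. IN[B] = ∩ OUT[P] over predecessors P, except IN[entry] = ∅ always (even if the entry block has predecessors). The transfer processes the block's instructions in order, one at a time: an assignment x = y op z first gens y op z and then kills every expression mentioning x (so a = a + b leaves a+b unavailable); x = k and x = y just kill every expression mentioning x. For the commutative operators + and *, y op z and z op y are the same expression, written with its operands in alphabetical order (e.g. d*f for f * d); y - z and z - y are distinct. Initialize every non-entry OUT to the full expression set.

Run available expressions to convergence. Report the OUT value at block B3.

Fixpoint table:
  B0:  IN={}  OUT={}
  B1:  IN={}  OUT={f*f}
  B2:  IN={f*f}  OUT={f*f}
  B3:  IN={f*f}  OUT={a+d}

Merge at B3: IN[B3] = OUT[B2] = {f*f}
Applying B3's transfer function to that IN value gives OUT[B3] (row B3 above).

Answer: {a+d}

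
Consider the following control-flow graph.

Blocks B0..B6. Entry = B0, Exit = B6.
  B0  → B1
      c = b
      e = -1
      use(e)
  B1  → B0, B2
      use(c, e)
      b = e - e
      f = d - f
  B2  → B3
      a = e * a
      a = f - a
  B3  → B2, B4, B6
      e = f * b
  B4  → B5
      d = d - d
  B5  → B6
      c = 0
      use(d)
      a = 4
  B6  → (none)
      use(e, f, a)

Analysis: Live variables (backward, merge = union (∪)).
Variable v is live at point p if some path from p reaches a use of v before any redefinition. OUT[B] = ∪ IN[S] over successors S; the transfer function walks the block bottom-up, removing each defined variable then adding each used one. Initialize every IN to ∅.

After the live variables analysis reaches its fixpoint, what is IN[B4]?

Answer: {d, e, f}

Trace:
Fixpoint table:
  B0: | IN={a, b, d, f} | OUT={a, c, d, e, f}
  B1: | IN={a, c, d, e, f} | OUT={a, b, d, e, f}
  B2: | IN={a, b, d, e, f} | OUT={a, b, d, f}
  B3: | IN={a, b, d, f} | OUT={a, b, d, e, f}
  B4: | IN={d, e, f} | OUT={d, e, f}
  B5: | IN={d, e, f} | OUT={a, e, f}
  B6: | IN={a, e, f} | OUT={}

Merge at B4: OUT[B4] = IN[B5] = {d, e, f}
Applying B4's transfer function to that OUT value gives IN[B4] (row B4 above).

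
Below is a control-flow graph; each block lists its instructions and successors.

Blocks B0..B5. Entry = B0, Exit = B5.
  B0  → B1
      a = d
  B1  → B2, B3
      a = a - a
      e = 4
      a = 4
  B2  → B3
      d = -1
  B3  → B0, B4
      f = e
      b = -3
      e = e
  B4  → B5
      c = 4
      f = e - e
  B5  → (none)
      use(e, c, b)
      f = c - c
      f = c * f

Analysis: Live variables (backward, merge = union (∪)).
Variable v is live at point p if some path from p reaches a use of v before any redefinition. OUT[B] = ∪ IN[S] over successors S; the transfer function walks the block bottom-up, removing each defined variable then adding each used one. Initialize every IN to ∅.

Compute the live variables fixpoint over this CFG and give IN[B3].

Answer: {d, e}

Working:
Fixpoint table:
  B0:   IN={d}   OUT={a, d}
  B1:   IN={a, d}   OUT={d, e}
  B2:   IN={e}   OUT={d, e}
  B3:   IN={d, e}   OUT={b, d, e}
  B4:   IN={b, e}   OUT={b, c, e}
  B5:   IN={b, c, e}   OUT={}

Merge at B3: OUT[B3] = IN[B0] ⊔ IN[B4] = {b, d, e}
Applying B3's transfer function to that OUT value gives IN[B3] (row B3 above).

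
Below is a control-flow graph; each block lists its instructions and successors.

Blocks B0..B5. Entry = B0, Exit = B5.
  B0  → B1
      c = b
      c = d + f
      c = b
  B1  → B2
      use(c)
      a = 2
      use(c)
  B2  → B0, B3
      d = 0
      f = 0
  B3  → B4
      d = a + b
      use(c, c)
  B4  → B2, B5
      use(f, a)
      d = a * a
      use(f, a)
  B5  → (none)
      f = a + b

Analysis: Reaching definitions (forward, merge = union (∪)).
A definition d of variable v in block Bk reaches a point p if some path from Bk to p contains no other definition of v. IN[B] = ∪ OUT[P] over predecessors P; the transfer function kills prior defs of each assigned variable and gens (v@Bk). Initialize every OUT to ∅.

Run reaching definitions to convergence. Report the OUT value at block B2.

Answer: {a@B1, c@B0, d@B2, f@B2}

Derivation:
Fixpoint table:
  B0: | IN={a@B1, c@B0, d@B2, f@B2} | OUT={a@B1, c@B0, d@B2, f@B2}
  B1: | IN={a@B1, c@B0, d@B2, f@B2} | OUT={a@B1, c@B0, d@B2, f@B2}
  B2: | IN={a@B1, c@B0, d@B2, d@B4, f@B2} | OUT={a@B1, c@B0, d@B2, f@B2}
  B3: | IN={a@B1, c@B0, d@B2, f@B2} | OUT={a@B1, c@B0, d@B3, f@B2}
  B4: | IN={a@B1, c@B0, d@B3, f@B2} | OUT={a@B1, c@B0, d@B4, f@B2}
  B5: | IN={a@B1, c@B0, d@B4, f@B2} | OUT={a@B1, c@B0, d@B4, f@B5}

Merge at B2: IN[B2] = OUT[B1] ⊔ OUT[B4] = {a@B1, c@B0, d@B2, d@B4, f@B2}
Applying B2's transfer function to that IN value gives OUT[B2] (row B2 above).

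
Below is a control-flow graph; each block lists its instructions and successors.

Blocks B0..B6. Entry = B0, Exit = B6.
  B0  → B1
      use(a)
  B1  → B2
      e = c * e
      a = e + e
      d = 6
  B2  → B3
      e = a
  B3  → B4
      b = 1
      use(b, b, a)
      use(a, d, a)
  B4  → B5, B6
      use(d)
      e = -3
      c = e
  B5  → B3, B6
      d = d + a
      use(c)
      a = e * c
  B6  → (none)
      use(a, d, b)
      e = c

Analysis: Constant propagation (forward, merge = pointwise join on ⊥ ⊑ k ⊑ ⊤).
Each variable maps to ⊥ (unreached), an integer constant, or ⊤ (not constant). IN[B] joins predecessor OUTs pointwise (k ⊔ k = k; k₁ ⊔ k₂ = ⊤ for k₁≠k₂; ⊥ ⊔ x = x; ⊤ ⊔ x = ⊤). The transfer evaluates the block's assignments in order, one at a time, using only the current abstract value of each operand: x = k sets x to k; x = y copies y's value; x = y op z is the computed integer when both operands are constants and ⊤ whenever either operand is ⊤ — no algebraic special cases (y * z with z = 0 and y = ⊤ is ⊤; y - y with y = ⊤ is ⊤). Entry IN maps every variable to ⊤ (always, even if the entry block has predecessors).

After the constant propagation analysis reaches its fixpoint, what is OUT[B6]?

Fixpoint table:
  B0:  IN=(all ⊤)  OUT=(all ⊤)
  B1:  IN=(all ⊤)  OUT={d:6; rest ⊤}
  B2:  IN={d:6; rest ⊤}  OUT={d:6; rest ⊤}
  B3:  IN=(all ⊤)  OUT={b:1; rest ⊤}
  B4:  IN={b:1; rest ⊤}  OUT={b:1, c:-3, e:-3; rest ⊤}
  B5:  IN={b:1, c:-3, e:-3; rest ⊤}  OUT={a:9, b:1, c:-3, e:-3; rest ⊤}
  B6:  IN={b:1, c:-3, e:-3; rest ⊤}  OUT={b:1, c:-3, e:-3; rest ⊤}

Merge at B6: IN[B6] = OUT[B4] ⊔ OUT[B5] = {a: ⊤, b: 1, c: -3, d: ⊤, e: -3, f: ⊤}
Applying B6's transfer function to that IN value gives OUT[B6] (row B6 above).

Answer: {a: ⊤, b: 1, c: -3, d: ⊤, e: -3, f: ⊤}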